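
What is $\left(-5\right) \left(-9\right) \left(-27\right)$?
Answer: $-1215$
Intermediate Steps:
$\left(-5\right) \left(-9\right) \left(-27\right) = 45 \left(-27\right) = -1215$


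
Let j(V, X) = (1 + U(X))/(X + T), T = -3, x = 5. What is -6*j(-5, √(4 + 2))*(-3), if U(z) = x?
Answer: -108 - 36*√6 ≈ -196.18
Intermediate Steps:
U(z) = 5
j(V, X) = 6/(-3 + X) (j(V, X) = (1 + 5)/(X - 3) = 6/(-3 + X))
-6*j(-5, √(4 + 2))*(-3) = -36/(-3 + √(4 + 2))*(-3) = -36/(-3 + √6)*(-3) = 108/(-3 + √6)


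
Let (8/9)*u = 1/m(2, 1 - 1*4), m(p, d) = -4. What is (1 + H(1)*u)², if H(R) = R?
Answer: 529/1024 ≈ 0.51660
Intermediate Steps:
u = -9/32 (u = (9/8)/(-4) = (9/8)*(-¼) = -9/32 ≈ -0.28125)
(1 + H(1)*u)² = (1 + 1*(-9/32))² = (1 - 9/32)² = (23/32)² = 529/1024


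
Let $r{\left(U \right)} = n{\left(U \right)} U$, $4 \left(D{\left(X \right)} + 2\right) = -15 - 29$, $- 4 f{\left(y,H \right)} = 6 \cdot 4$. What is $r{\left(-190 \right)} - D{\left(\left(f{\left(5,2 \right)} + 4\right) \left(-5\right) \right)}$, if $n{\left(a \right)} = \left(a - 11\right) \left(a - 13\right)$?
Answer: $-7752557$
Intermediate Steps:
$f{\left(y,H \right)} = -6$ ($f{\left(y,H \right)} = - \frac{6 \cdot 4}{4} = \left(- \frac{1}{4}\right) 24 = -6$)
$n{\left(a \right)} = \left(-13 + a\right) \left(-11 + a\right)$ ($n{\left(a \right)} = \left(-11 + a\right) \left(-13 + a\right) = \left(-13 + a\right) \left(-11 + a\right)$)
$D{\left(X \right)} = -13$ ($D{\left(X \right)} = -2 + \frac{-15 - 29}{4} = -2 + \frac{1}{4} \left(-44\right) = -2 - 11 = -13$)
$r{\left(U \right)} = U \left(143 + U^{2} - 24 U\right)$ ($r{\left(U \right)} = \left(143 + U^{2} - 24 U\right) U = U \left(143 + U^{2} - 24 U\right)$)
$r{\left(-190 \right)} - D{\left(\left(f{\left(5,2 \right)} + 4\right) \left(-5\right) \right)} = - 190 \left(143 + \left(-190\right)^{2} - -4560\right) - -13 = - 190 \left(143 + 36100 + 4560\right) + 13 = \left(-190\right) 40803 + 13 = -7752570 + 13 = -7752557$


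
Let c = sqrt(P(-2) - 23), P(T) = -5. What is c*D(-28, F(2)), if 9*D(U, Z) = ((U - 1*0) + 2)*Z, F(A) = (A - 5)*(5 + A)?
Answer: 364*I*sqrt(7)/3 ≈ 321.02*I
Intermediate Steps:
F(A) = (-5 + A)*(5 + A)
c = 2*I*sqrt(7) (c = sqrt(-5 - 23) = sqrt(-28) = 2*I*sqrt(7) ≈ 5.2915*I)
D(U, Z) = Z*(2 + U)/9 (D(U, Z) = (((U - 1*0) + 2)*Z)/9 = (((U + 0) + 2)*Z)/9 = ((U + 2)*Z)/9 = ((2 + U)*Z)/9 = (Z*(2 + U))/9 = Z*(2 + U)/9)
c*D(-28, F(2)) = (2*I*sqrt(7))*((-25 + 2**2)*(2 - 28)/9) = (2*I*sqrt(7))*((1/9)*(-25 + 4)*(-26)) = (2*I*sqrt(7))*((1/9)*(-21)*(-26)) = (2*I*sqrt(7))*(182/3) = 364*I*sqrt(7)/3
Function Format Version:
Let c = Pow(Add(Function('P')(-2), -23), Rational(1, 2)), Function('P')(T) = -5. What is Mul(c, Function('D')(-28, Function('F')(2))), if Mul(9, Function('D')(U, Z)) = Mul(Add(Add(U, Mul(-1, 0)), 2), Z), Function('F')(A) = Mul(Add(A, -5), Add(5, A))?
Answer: Mul(Rational(364, 3), I, Pow(7, Rational(1, 2))) ≈ Mul(321.02, I)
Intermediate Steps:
Function('F')(A) = Mul(Add(-5, A), Add(5, A))
c = Mul(2, I, Pow(7, Rational(1, 2))) (c = Pow(Add(-5, -23), Rational(1, 2)) = Pow(-28, Rational(1, 2)) = Mul(2, I, Pow(7, Rational(1, 2))) ≈ Mul(5.2915, I))
Function('D')(U, Z) = Mul(Rational(1, 9), Z, Add(2, U)) (Function('D')(U, Z) = Mul(Rational(1, 9), Mul(Add(Add(U, Mul(-1, 0)), 2), Z)) = Mul(Rational(1, 9), Mul(Add(Add(U, 0), 2), Z)) = Mul(Rational(1, 9), Mul(Add(U, 2), Z)) = Mul(Rational(1, 9), Mul(Add(2, U), Z)) = Mul(Rational(1, 9), Mul(Z, Add(2, U))) = Mul(Rational(1, 9), Z, Add(2, U)))
Mul(c, Function('D')(-28, Function('F')(2))) = Mul(Mul(2, I, Pow(7, Rational(1, 2))), Mul(Rational(1, 9), Add(-25, Pow(2, 2)), Add(2, -28))) = Mul(Mul(2, I, Pow(7, Rational(1, 2))), Mul(Rational(1, 9), Add(-25, 4), -26)) = Mul(Mul(2, I, Pow(7, Rational(1, 2))), Mul(Rational(1, 9), -21, -26)) = Mul(Mul(2, I, Pow(7, Rational(1, 2))), Rational(182, 3)) = Mul(Rational(364, 3), I, Pow(7, Rational(1, 2)))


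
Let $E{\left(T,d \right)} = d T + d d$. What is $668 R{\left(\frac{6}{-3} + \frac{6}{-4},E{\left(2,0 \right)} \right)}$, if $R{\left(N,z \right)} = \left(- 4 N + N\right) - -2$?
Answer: $8350$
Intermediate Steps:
$E{\left(T,d \right)} = d^{2} + T d$ ($E{\left(T,d \right)} = T d + d^{2} = d^{2} + T d$)
$R{\left(N,z \right)} = 2 - 3 N$ ($R{\left(N,z \right)} = - 3 N + 2 = 2 - 3 N$)
$668 R{\left(\frac{6}{-3} + \frac{6}{-4},E{\left(2,0 \right)} \right)} = 668 \left(2 - 3 \left(\frac{6}{-3} + \frac{6}{-4}\right)\right) = 668 \left(2 - 3 \left(6 \left(- \frac{1}{3}\right) + 6 \left(- \frac{1}{4}\right)\right)\right) = 668 \left(2 - 3 \left(-2 - \frac{3}{2}\right)\right) = 668 \left(2 - - \frac{21}{2}\right) = 668 \left(2 + \frac{21}{2}\right) = 668 \cdot \frac{25}{2} = 8350$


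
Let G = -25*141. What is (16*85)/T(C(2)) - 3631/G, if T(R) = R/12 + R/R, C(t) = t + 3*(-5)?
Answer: -57524369/3525 ≈ -16319.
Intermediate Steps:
G = -3525
C(t) = -15 + t (C(t) = t - 15 = -15 + t)
T(R) = 1 + R/12 (T(R) = R*(1/12) + 1 = R/12 + 1 = 1 + R/12)
(16*85)/T(C(2)) - 3631/G = (16*85)/(1 + (-15 + 2)/12) - 3631/(-3525) = 1360/(1 + (1/12)*(-13)) - 3631*(-1/3525) = 1360/(1 - 13/12) + 3631/3525 = 1360/(-1/12) + 3631/3525 = 1360*(-12) + 3631/3525 = -16320 + 3631/3525 = -57524369/3525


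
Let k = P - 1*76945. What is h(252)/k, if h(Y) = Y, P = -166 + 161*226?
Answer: -28/4525 ≈ -0.0061878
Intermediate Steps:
P = 36220 (P = -166 + 36386 = 36220)
k = -40725 (k = 36220 - 1*76945 = 36220 - 76945 = -40725)
h(252)/k = 252/(-40725) = 252*(-1/40725) = -28/4525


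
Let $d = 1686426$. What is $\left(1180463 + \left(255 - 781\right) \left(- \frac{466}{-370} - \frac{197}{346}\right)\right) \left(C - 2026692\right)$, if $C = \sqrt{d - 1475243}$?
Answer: $- \frac{76546334470980672}{32005} + \frac{37769100816 \sqrt{211183}}{32005} \approx -2.3912 \cdot 10^{12}$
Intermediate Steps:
$C = \sqrt{211183}$ ($C = \sqrt{1686426 - 1475243} = \sqrt{211183} \approx 459.55$)
$\left(1180463 + \left(255 - 781\right) \left(- \frac{466}{-370} - \frac{197}{346}\right)\right) \left(C - 2026692\right) = \left(1180463 + \left(255 - 781\right) \left(- \frac{466}{-370} - \frac{197}{346}\right)\right) \left(\sqrt{211183} - 2026692\right) = \left(1180463 - 526 \left(\left(-466\right) \left(- \frac{1}{370}\right) - \frac{197}{346}\right)\right) \left(-2026692 + \sqrt{211183}\right) = \left(1180463 - 526 \left(\frac{233}{185} - \frac{197}{346}\right)\right) \left(-2026692 + \sqrt{211183}\right) = \left(1180463 - \frac{11617499}{32005}\right) \left(-2026692 + \sqrt{211183}\right) = \frac{37769100816 \left(-2026692 + \sqrt{211183}\right)}{32005} = - \frac{76546334470980672}{32005} + \frac{37769100816 \sqrt{211183}}{32005}$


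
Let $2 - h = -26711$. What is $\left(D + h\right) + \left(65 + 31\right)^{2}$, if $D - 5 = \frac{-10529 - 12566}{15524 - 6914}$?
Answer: $\frac{61873729}{1722} \approx 35931.0$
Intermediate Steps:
$h = 26713$ ($h = 2 - -26711 = 2 + 26711 = 26713$)
$D = \frac{3991}{1722}$ ($D = 5 + \frac{-10529 - 12566}{15524 - 6914} = 5 - \frac{23095}{8610} = 5 - \frac{4619}{1722} = \frac{3991}{1722} \approx 2.3177$)
$\left(D + h\right) + \left(65 + 31\right)^{2} = \left(\frac{3991}{1722} + 26713\right) + \left(65 + 31\right)^{2} = \frac{46003777}{1722} + 96^{2} = \frac{46003777}{1722} + 9216 = \frac{61873729}{1722}$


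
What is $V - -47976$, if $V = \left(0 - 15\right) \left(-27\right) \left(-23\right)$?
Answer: $38661$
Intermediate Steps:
$V = -9315$ ($V = \left(-15\right) \left(-27\right) \left(-23\right) = 405 \left(-23\right) = -9315$)
$V - -47976 = -9315 - -47976 = -9315 + 47976 = 38661$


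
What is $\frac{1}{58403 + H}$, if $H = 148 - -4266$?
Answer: $\frac{1}{62817} \approx 1.5919 \cdot 10^{-5}$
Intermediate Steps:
$H = 4414$ ($H = 148 + 4266 = 4414$)
$\frac{1}{58403 + H} = \frac{1}{58403 + 4414} = \frac{1}{62817}$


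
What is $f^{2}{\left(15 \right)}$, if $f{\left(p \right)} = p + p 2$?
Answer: $2025$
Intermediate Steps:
$f{\left(p \right)} = 3 p$ ($f{\left(p \right)} = p + 2 p = 3 p$)
$f^{2}{\left(15 \right)} = \left(3 \cdot 15\right)^{2} = 45^{2} = 2025$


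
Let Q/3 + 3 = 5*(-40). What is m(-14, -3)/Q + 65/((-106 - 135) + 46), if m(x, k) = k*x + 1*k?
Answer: -242/609 ≈ -0.39737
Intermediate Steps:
Q = -609 (Q = -9 + 3*(5*(-40)) = -9 + 3*(-200) = -9 - 600 = -609)
m(x, k) = k + k*x (m(x, k) = k*x + k = k + k*x)
m(-14, -3)/Q + 65/((-106 - 135) + 46) = -3*(1 - 14)/(-609) + 65/((-106 - 135) + 46) = -3*(-13)*(-1/609) + 65/(-241 + 46) = 39*(-1/609) + 65/(-195) = -13/203 + 65*(-1/195) = -13/203 - ⅓ = -242/609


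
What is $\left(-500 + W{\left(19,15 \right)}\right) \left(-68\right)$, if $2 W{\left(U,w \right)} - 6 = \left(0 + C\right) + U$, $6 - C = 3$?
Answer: $33048$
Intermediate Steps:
$C = 3$ ($C = 6 - 3 = 3$)
$W{\left(U,w \right)} = \frac{9}{2} + \frac{U}{2}$ ($W{\left(U,w \right)} = 3 + \frac{\left(0 + 3\right) + U}{2} = 3 + \frac{3 + U}{2} = 3 + \left(\frac{3}{2} + \frac{U}{2}\right) = \frac{9}{2} + \frac{U}{2}$)
$\left(-500 + W{\left(19,15 \right)}\right) \left(-68\right) = \left(-500 + \left(\frac{9}{2} + \frac{1}{2} \cdot 19\right)\right) \left(-68\right) = \left(-500 + \left(\frac{9}{2} + \frac{19}{2}\right)\right) \left(-68\right) = \left(-500 + 14\right) \left(-68\right) = \left(-486\right) \left(-68\right) = 33048$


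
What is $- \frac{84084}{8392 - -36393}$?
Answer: $- \frac{6468}{3445} \approx -1.8775$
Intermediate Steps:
$- \frac{84084}{8392 - -36393} = - \frac{84084}{8392 + 36393} = - \frac{84084}{44785} = \left(-84084\right) \frac{1}{44785} = - \frac{6468}{3445}$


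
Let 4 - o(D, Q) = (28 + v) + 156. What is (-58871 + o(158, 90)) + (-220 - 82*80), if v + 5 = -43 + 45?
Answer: -65828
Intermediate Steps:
v = -3 (v = -5 + (-43 + 45) = -5 + 2 = -3)
o(D, Q) = -177 (o(D, Q) = 4 - ((28 - 3) + 156) = 4 - (25 + 156) = 4 - 1*181 = 4 - 181 = -177)
(-58871 + o(158, 90)) + (-220 - 82*80) = (-58871 - 177) + (-220 - 82*80) = -59048 + (-220 - 6560) = -59048 - 6780 = -65828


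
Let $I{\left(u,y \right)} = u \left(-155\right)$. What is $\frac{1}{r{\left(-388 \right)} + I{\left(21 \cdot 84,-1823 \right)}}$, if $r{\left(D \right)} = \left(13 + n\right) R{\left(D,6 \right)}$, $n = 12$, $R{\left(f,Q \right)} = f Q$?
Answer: $- \frac{1}{331620} \approx -3.0155 \cdot 10^{-6}$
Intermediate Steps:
$R{\left(f,Q \right)} = Q f$
$I{\left(u,y \right)} = - 155 u$
$r{\left(D \right)} = 150 D$ ($r{\left(D \right)} = \left(13 + 12\right) 6 D = 25 \cdot 6 D = 150 D$)
$\frac{1}{r{\left(-388 \right)} + I{\left(21 \cdot 84,-1823 \right)}} = \frac{1}{150 \left(-388\right) - 155 \cdot 21 \cdot 84} = \frac{1}{-58200 - 273420} = \frac{1}{-331620} = - \frac{1}{331620}$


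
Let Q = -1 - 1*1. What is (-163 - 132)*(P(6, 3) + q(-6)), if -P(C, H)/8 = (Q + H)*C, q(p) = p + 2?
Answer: 15340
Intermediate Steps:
Q = -2 (Q = -1 - 1 = -2)
q(p) = 2 + p
P(C, H) = -8*C*(-2 + H) (P(C, H) = -8*(-2 + H)*C = -8*C*(-2 + H))
(-163 - 132)*(P(6, 3) + q(-6)) = (-163 - 132)*(8*6*(2 - 1*3) + (2 - 6)) = -295*(8*6*(2 - 3) - 4) = -295*(8*6*(-1) - 4) = -295*(-48 - 4) = -295*(-52) = 15340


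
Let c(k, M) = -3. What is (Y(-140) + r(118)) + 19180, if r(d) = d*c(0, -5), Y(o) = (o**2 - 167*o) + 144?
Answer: 61950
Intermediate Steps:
Y(o) = 144 + o**2 - 167*o
r(d) = -3*d (r(d) = d*(-3) = -3*d)
(Y(-140) + r(118)) + 19180 = ((144 + (-140)**2 - 167*(-140)) - 3*118) + 19180 = ((144 + 19600 + 23380) - 354) + 19180 = (43124 - 354) + 19180 = 42770 + 19180 = 61950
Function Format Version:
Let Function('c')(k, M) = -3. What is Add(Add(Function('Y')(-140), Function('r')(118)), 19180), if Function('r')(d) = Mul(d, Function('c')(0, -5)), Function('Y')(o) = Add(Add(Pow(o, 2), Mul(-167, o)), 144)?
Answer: 61950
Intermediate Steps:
Function('Y')(o) = Add(144, Pow(o, 2), Mul(-167, o))
Function('r')(d) = Mul(-3, d) (Function('r')(d) = Mul(d, -3) = Mul(-3, d))
Add(Add(Function('Y')(-140), Function('r')(118)), 19180) = Add(Add(Add(144, Pow(-140, 2), Mul(-167, -140)), Mul(-3, 118)), 19180) = Add(Add(Add(144, 19600, 23380), -354), 19180) = Add(Add(43124, -354), 19180) = Add(42770, 19180) = 61950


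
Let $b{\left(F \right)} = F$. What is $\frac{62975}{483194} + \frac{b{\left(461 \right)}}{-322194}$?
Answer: $\frac{5016853679}{38920551909} \approx 0.1289$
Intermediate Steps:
$\frac{62975}{483194} + \frac{b{\left(461 \right)}}{-322194} = \frac{62975}{483194} + \frac{461}{-322194} = 62975 \cdot \frac{1}{483194} + 461 \left(- \frac{1}{322194}\right) = \frac{62975}{483194} - \frac{461}{322194} = \frac{5016853679}{38920551909}$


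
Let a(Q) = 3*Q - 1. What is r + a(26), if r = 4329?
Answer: 4406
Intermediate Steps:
a(Q) = -1 + 3*Q
r + a(26) = 4329 + (-1 + 3*26) = 4329 + (-1 + 78) = 4329 + 77 = 4406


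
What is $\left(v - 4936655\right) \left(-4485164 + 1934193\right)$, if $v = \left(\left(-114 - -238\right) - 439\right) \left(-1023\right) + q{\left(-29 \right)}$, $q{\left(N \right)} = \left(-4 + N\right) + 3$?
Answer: $11771302621240$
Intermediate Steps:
$q{\left(N \right)} = -1 + N$
$v = 322215$ ($v = \left(\left(-114 - -238\right) - 439\right) \left(-1023\right) - 30 = \left(\left(-114 + 238\right) - 439\right) \left(-1023\right) - 30 = \left(124 - 439\right) \left(-1023\right) - 30 = \left(-315\right) \left(-1023\right) - 30 = 322245 - 30 = 322215$)
$\left(v - 4936655\right) \left(-4485164 + 1934193\right) = \left(322215 - 4936655\right) \left(-4485164 + 1934193\right) = \left(-4614440\right) \left(-2550971\right) = 11771302621240$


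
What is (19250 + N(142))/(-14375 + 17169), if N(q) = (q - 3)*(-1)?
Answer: 19111/2794 ≈ 6.8400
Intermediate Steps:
N(q) = 3 - q (N(q) = (-3 + q)*(-1) = 3 - q)
(19250 + N(142))/(-14375 + 17169) = (19250 + (3 - 1*142))/(-14375 + 17169) = (19250 + (3 - 142))/2794 = (19250 - 139)*(1/2794) = 19111*(1/2794) = 19111/2794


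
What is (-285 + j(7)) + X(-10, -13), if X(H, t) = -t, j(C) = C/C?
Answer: -271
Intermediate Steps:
j(C) = 1
(-285 + j(7)) + X(-10, -13) = (-285 + 1) - 1*(-13) = -284 + 13 = -271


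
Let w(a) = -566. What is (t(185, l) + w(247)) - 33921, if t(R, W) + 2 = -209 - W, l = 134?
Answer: -34832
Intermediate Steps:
t(R, W) = -211 - W (t(R, W) = -2 + (-209 - W) = -211 - W)
(t(185, l) + w(247)) - 33921 = ((-211 - 1*134) - 566) - 33921 = ((-211 - 134) - 566) - 33921 = (-345 - 566) - 33921 = -911 - 33921 = -34832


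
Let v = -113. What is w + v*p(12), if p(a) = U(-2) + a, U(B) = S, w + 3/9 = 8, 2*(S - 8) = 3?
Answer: -14531/6 ≈ -2421.8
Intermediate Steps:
S = 19/2 (S = 8 + (1/2)*3 = 8 + 3/2 = 19/2 ≈ 9.5000)
w = 23/3 (w = -1/3 + 8 = 23/3 ≈ 7.6667)
U(B) = 19/2
p(a) = 19/2 + a
w + v*p(12) = 23/3 - 113*(19/2 + 12) = 23/3 - 113*43/2 = 23/3 - 4859/2 = -14531/6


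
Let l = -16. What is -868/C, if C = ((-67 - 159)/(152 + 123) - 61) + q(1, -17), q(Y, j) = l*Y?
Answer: 238700/21401 ≈ 11.154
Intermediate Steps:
q(Y, j) = -16*Y
C = -21401/275 (C = ((-67 - 159)/(152 + 123) - 61) - 16*1 = (-226/275 - 61) - 16 = -17001/275 - 16 = -21401/275 ≈ -77.822)
-868/C = -868/(-21401/275) = -868*(-275/21401) = 238700/21401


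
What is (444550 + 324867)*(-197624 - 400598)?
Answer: -460282176574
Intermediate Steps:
(444550 + 324867)*(-197624 - 400598) = 769417*(-598222) = -460282176574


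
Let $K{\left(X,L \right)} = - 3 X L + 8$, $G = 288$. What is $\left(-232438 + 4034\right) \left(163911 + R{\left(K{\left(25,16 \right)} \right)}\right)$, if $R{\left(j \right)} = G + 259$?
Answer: $-37562865032$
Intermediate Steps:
$K{\left(X,L \right)} = 8 - 3 L X$ ($K{\left(X,L \right)} = - 3 L X + 8 = 8 - 3 L X$)
$R{\left(j \right)} = 547$ ($R{\left(j \right)} = 288 + 259 = 547$)
$\left(-232438 + 4034\right) \left(163911 + R{\left(K{\left(25,16 \right)} \right)}\right) = \left(-232438 + 4034\right) \left(163911 + 547\right) = \left(-228404\right) 164458 = -37562865032$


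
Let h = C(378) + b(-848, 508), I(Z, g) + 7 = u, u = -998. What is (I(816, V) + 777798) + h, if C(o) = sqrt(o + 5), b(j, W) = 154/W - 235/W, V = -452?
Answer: 394610763/508 + sqrt(383) ≈ 7.7681e+5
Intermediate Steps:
b(j, W) = -81/W
C(o) = sqrt(5 + o)
I(Z, g) = -1005 (I(Z, g) = -7 - 998 = -1005)
h = -81/508 + sqrt(383) (h = sqrt(5 + 378) - 81/508 = sqrt(383) - 81*1/508 = sqrt(383) - 81/508 = -81/508 + sqrt(383) ≈ 19.411)
(I(816, V) + 777798) + h = (-1005 + 777798) + (-81/508 + sqrt(383)) = 776793 + (-81/508 + sqrt(383)) = 394610763/508 + sqrt(383)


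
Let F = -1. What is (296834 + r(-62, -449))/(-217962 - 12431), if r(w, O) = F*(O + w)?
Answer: -297345/230393 ≈ -1.2906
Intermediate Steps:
r(w, O) = -O - w (r(w, O) = -(O + w) = -O - w)
(296834 + r(-62, -449))/(-217962 - 12431) = (296834 + (-1*(-449) - 1*(-62)))/(-217962 - 12431) = (296834 + (449 + 62))/(-230393) = (296834 + 511)*(-1/230393) = 297345*(-1/230393) = -297345/230393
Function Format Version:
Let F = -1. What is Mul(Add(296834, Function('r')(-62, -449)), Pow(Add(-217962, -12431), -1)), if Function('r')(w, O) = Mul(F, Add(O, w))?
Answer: Rational(-297345, 230393) ≈ -1.2906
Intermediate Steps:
Function('r')(w, O) = Add(Mul(-1, O), Mul(-1, w)) (Function('r')(w, O) = Mul(-1, Add(O, w)) = Add(Mul(-1, O), Mul(-1, w)))
Mul(Add(296834, Function('r')(-62, -449)), Pow(Add(-217962, -12431), -1)) = Mul(Add(296834, Add(Mul(-1, -449), Mul(-1, -62))), Pow(Add(-217962, -12431), -1)) = Mul(Add(296834, Add(449, 62)), Pow(-230393, -1)) = Mul(Add(296834, 511), Rational(-1, 230393)) = Mul(297345, Rational(-1, 230393)) = Rational(-297345, 230393)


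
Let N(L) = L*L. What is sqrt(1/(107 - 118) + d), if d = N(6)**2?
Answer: sqrt(156805)/11 ≈ 35.999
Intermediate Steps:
N(L) = L**2
d = 1296 (d = (6**2)**2 = 36**2 = 1296)
sqrt(1/(107 - 118) + d) = sqrt(1/(107 - 118) + 1296) = sqrt(1/(-11) + 1296) = sqrt(-1/11 + 1296) = sqrt(14255/11) = sqrt(156805)/11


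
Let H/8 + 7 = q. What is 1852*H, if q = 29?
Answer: 325952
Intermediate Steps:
H = 176 (H = -56 + 8*29 = -56 + 232 = 176)
1852*H = 1852*176 = 325952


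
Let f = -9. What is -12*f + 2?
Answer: 110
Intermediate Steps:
-12*f + 2 = -12*(-9) + 2 = 108 + 2 = 110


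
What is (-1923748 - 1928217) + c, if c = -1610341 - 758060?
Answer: -6220366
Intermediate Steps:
c = -2368401
(-1923748 - 1928217) + c = (-1923748 - 1928217) - 2368401 = -3851965 - 2368401 = -6220366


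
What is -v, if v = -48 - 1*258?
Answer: 306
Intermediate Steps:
v = -306 (v = -48 - 258 = -306)
-v = -1*(-306) = 306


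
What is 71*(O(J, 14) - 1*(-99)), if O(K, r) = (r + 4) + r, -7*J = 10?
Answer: 9301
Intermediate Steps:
J = -10/7 (J = -1/7*10 = -10/7 ≈ -1.4286)
O(K, r) = 4 + 2*r (O(K, r) = (4 + r) + r = 4 + 2*r)
71*(O(J, 14) - 1*(-99)) = 71*((4 + 2*14) - 1*(-99)) = 71*((4 + 28) + 99) = 71*(32 + 99) = 71*131 = 9301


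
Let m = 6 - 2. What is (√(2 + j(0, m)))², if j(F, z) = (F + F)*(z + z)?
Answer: 2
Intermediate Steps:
m = 4
j(F, z) = 4*F*z (j(F, z) = (2*F)*(2*z) = 4*F*z)
(√(2 + j(0, m)))² = (√(2 + 4*0*4))² = (√(2 + 0))² = (√2)² = 2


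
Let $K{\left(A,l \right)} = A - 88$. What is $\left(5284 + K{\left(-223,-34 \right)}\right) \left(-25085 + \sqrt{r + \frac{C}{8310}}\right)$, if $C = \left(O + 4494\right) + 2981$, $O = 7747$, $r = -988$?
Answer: $-124747705 + \frac{4973 i \sqrt{1891692555}}{1385} \approx -1.2475 \cdot 10^{8} + 1.5617 \cdot 10^{5} i$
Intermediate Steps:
$K{\left(A,l \right)} = -88 + A$ ($K{\left(A,l \right)} = A - 88 = -88 + A$)
$C = 15222$ ($C = \left(7747 + 4494\right) + 2981 = 12241 + 2981 = 15222$)
$\left(5284 + K{\left(-223,-34 \right)}\right) \left(-25085 + \sqrt{r + \frac{C}{8310}}\right) = \left(5284 - 311\right) \left(-25085 + \sqrt{-988 + \frac{15222}{8310}}\right) = \left(5284 - 311\right) \left(-25085 + \sqrt{-988 + 15222 \cdot \frac{1}{8310}}\right) = 4973 \left(-25085 + \sqrt{-988 + \frac{2537}{1385}}\right) = 4973 \left(-25085 + \sqrt{- \frac{1365843}{1385}}\right) = 4973 \left(-25085 + \frac{i \sqrt{1891692555}}{1385}\right) = -124747705 + \frac{4973 i \sqrt{1891692555}}{1385}$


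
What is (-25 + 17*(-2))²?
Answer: 3481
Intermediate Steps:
(-25 + 17*(-2))² = (-25 - 34)² = (-59)² = 3481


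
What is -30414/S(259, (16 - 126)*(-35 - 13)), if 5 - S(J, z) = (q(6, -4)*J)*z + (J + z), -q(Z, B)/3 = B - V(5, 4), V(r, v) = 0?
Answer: 15207/8207887 ≈ 0.0018527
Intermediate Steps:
q(Z, B) = -3*B (q(Z, B) = -3*(B - 1*0) = -3*(B + 0) = -3*B)
S(J, z) = 5 - J - z - 12*J*z (S(J, z) = 5 - (((-3*(-4))*J)*z + (J + z)) = 5 - ((12*J)*z + (J + z)) = 5 - (12*J*z + (J + z)) = 5 - (J + z + 12*J*z) = 5 + (-J - z - 12*J*z) = 5 - J - z - 12*J*z)
-30414/S(259, (16 - 126)*(-35 - 13)) = -30414/(5 - 1*259 - (16 - 126)*(-35 - 13) - 12*259*(16 - 126)*(-35 - 13)) = -30414/(5 - 259 - (-110)*(-48) - 12*259*(-110*(-48))) = -30414/(5 - 259 - 1*5280 - 12*259*5280) = -30414/(5 - 259 - 5280 - 16410240) = -30414/(-16415774) = -30414*(-1/16415774) = 15207/8207887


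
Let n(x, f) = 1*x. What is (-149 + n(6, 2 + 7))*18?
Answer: -2574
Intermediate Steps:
n(x, f) = x
(-149 + n(6, 2 + 7))*18 = (-149 + 6)*18 = -143*18 = -2574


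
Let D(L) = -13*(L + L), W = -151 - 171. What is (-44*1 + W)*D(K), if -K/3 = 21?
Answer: -599508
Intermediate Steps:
K = -63 (K = -3*21 = -63)
W = -322
D(L) = -26*L
(-44*1 + W)*D(K) = (-44*1 - 322)*(-26*(-63)) = (-44 - 322)*1638 = -366*1638 = -599508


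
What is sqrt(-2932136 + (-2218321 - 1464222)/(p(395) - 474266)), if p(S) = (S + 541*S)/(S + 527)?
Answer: I*sqrt(140024304944534432821633)/218529581 ≈ 1712.3*I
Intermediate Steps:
p(S) = 542*S/(527 + S) (p(S) = (542*S)/(527 + S) = 542*S/(527 + S))
sqrt(-2932136 + (-2218321 - 1464222)/(p(395) - 474266)) = sqrt(-2932136 + (-2218321 - 1464222)/(542*395/(527 + 395) - 474266)) = sqrt(-2932136 - 3682543/(542*395/922 - 474266)) = sqrt(-2932136 - 3682543/(542*395*(1/922) - 474266)) = sqrt(-2932136 - 3682543/(107045/461 - 474266)) = sqrt(-2932136 - 3682543/(-218529581/461)) = sqrt(-2932136 - 3682543*(-461/218529581)) = sqrt(-2932136 + 1697652323/218529581) = sqrt(-640756753862693/218529581) = I*sqrt(140024304944534432821633)/218529581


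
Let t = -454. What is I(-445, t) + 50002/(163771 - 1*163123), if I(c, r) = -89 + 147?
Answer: 43793/324 ≈ 135.16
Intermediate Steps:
I(c, r) = 58
I(-445, t) + 50002/(163771 - 1*163123) = 58 + 50002/(163771 - 1*163123) = 58 + 50002/(163771 - 163123) = 58 + 50002/648 = 58 + 50002*(1/648) = 58 + 25001/324 = 43793/324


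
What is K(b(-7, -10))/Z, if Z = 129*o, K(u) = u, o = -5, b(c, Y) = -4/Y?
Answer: -2/3225 ≈ -0.00062015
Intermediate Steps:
Z = -645 (Z = 129*(-5) = -645)
K(b(-7, -10))/Z = -4/(-10)/(-645) = -4*(-⅒)*(-1/645) = (⅖)*(-1/645) = -2/3225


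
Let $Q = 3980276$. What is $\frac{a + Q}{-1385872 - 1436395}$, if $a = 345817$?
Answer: $- \frac{4326093}{2822267} \approx -1.5328$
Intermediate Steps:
$\frac{a + Q}{-1385872 - 1436395} = \frac{345817 + 3980276}{-1385872 - 1436395} = \frac{4326093}{-1385872 - 1436395} = \frac{4326093}{-2822267} = 4326093 \left(- \frac{1}{2822267}\right) = - \frac{4326093}{2822267}$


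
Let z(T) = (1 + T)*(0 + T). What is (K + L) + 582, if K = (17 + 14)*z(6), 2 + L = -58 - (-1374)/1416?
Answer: 430693/236 ≈ 1825.0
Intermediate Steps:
z(T) = T*(1 + T) (z(T) = (1 + T)*T = T*(1 + T))
L = -13931/236 (L = -2 + (-58 - (-1374)/1416) = -2 + (-58 - 1*(-229/236)) = -2 + (-58 + 229/236) = -2 - 13459/236 = -13931/236 ≈ -59.030)
K = 1302 (K = (17 + 14)*(6*(1 + 6)) = 31*(6*7) = 31*42 = 1302)
(K + L) + 582 = (1302 - 13931/236) + 582 = 293341/236 + 582 = 430693/236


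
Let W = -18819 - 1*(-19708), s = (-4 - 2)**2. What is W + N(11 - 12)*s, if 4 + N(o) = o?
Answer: 709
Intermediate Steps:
N(o) = -4 + o
s = 36 (s = (-6)**2 = 36)
W = 889 (W = -18819 + 19708 = 889)
W + N(11 - 12)*s = 889 + (-4 + (11 - 12))*36 = 889 + (-4 - 1)*36 = 889 - 5*36 = 889 - 180 = 709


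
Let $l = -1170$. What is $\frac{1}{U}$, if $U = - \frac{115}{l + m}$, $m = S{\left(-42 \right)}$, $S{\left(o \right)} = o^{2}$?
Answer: $- \frac{594}{115} \approx -5.1652$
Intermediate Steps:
$m = 1764$ ($m = \left(-42\right)^{2} = 1764$)
$U = - \frac{115}{594}$ ($U = - \frac{115}{-1170 + 1764} = - \frac{115}{594} \approx -0.1936$)
$\frac{1}{U} = \frac{1}{- \frac{115}{594}} = - \frac{594}{115}$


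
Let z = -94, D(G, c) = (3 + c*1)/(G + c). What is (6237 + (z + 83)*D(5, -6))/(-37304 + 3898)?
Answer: -3102/16703 ≈ -0.18572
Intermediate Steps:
D(G, c) = (3 + c)/(G + c)
(6237 + (z + 83)*D(5, -6))/(-37304 + 3898) = (6237 + (-94 + 83)*((3 - 6)/(5 - 6)))/(-37304 + 3898) = (6237 - 11*(-3)/(-1))/(-33406) = (6237 - (-11)*(-3))*(-1/33406) = (6237 - 11*3)*(-1/33406) = (6237 - 33)*(-1/33406) = 6204*(-1/33406) = -3102/16703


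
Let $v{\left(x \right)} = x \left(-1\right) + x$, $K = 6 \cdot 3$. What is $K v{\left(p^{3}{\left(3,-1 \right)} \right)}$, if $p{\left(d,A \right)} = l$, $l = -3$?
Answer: $0$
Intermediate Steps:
$p{\left(d,A \right)} = -3$
$K = 18$
$v{\left(x \right)} = 0$ ($v{\left(x \right)} = - x + x = 0$)
$K v{\left(p^{3}{\left(3,-1 \right)} \right)} = 18 \cdot 0 = 0$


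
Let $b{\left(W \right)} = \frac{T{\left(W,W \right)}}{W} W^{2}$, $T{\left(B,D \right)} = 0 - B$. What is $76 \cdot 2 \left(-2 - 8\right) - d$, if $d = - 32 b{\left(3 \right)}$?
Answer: $-1808$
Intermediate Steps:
$T{\left(B,D \right)} = - B$
$b{\left(W \right)} = - W^{2}$ ($b{\left(W \right)} = \frac{\left(-1\right) W}{W} W^{2} = - W^{2}$)
$d = 288$ ($d = - 32 \left(- 3^{2}\right) = - 32 \left(\left(-1\right) 9\right) = \left(-32\right) \left(-9\right) = 288$)
$76 \cdot 2 \left(-2 - 8\right) - d = 76 \cdot 2 \left(-2 - 8\right) - 288 = 76 \cdot 2 \left(-10\right) - 288 = 76 \left(-20\right) - 288 = -1520 - 288 = -1808$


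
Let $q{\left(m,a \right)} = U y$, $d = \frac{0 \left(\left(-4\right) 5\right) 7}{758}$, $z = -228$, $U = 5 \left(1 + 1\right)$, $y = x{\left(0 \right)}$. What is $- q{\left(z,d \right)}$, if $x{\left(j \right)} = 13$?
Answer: $-130$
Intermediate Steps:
$y = 13$
$U = 10$ ($U = 5 \cdot 2 = 10$)
$d = 0$ ($d = 0 \left(-20\right) 7 \cdot \frac{1}{758} = 0 \cdot 7 \cdot \frac{1}{758} = 0 \cdot \frac{1}{758} = 0$)
$q{\left(m,a \right)} = 130$ ($q{\left(m,a \right)} = 10 \cdot 13 = 130$)
$- q{\left(z,d \right)} = \left(-1\right) 130 = -130$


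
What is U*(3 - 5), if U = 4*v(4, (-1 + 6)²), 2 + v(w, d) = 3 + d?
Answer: -208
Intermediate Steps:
v(w, d) = 1 + d (v(w, d) = -2 + (3 + d) = 1 + d)
U = 104 (U = 4*(1 + (-1 + 6)²) = 4*(1 + 5²) = 4*(1 + 25) = 4*26 = 104)
U*(3 - 5) = 104*(3 - 5) = 104*(-2) = -208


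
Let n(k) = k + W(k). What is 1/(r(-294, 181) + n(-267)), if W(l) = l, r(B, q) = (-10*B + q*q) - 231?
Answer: 1/34936 ≈ 2.8624e-5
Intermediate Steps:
r(B, q) = -231 + q² - 10*B (r(B, q) = (-10*B + q²) - 231 = (q² - 10*B) - 231 = -231 + q² - 10*B)
n(k) = 2*k (n(k) = k + k = 2*k)
1/(r(-294, 181) + n(-267)) = 1/((-231 + 181² - 10*(-294)) + 2*(-267)) = 1/((-231 + 32761 + 2940) - 534) = 1/(35470 - 534) = 1/34936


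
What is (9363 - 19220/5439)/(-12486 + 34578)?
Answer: 50906137/120158388 ≈ 0.42366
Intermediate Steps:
(9363 - 19220/5439)/(-12486 + 34578) = (9363 - 19220*1/5439)/22092 = (9363 - 19220/5439)*(1/22092) = (50906137/5439)*(1/22092) = 50906137/120158388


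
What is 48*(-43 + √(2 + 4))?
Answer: -2064 + 48*√6 ≈ -1946.4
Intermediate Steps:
48*(-43 + √(2 + 4)) = 48*(-43 + √6) = -2064 + 48*√6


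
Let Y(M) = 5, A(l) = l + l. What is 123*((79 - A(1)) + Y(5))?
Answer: 10086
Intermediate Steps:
A(l) = 2*l
123*((79 - A(1)) + Y(5)) = 123*((79 - 2) + 5) = 123*(77 + 5) = 123*82 = 10086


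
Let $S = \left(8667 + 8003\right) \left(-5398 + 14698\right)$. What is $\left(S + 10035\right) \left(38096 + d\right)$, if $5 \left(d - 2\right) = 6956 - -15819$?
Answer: $6612965265855$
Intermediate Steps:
$d = 4557$ ($d = 2 + \frac{6956 - -15819}{5} = 2 + \frac{6956 + 15819}{5} = 2 + \frac{1}{5} \cdot 22775 = 2 + 4555 = 4557$)
$S = 155031000$ ($S = 16670 \cdot 9300 = 155031000$)
$\left(S + 10035\right) \left(38096 + d\right) = \left(155031000 + 10035\right) \left(38096 + 4557\right) = 155041035 \cdot 42653 = 6612965265855$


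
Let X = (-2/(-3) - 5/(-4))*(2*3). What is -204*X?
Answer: -2346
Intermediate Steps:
X = 23/2 (X = (-2*(-⅓) - 5*(-¼))*6 = (⅔ + 5/4)*6 = (23/12)*6 = 23/2 ≈ 11.500)
-204*X = -204*23/2 = -2346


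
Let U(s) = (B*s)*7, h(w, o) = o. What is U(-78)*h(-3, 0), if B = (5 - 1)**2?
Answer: 0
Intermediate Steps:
B = 16 (B = 4**2 = 16)
U(s) = 112*s (U(s) = (16*s)*7 = 112*s)
U(-78)*h(-3, 0) = (112*(-78))*0 = -8736*0 = 0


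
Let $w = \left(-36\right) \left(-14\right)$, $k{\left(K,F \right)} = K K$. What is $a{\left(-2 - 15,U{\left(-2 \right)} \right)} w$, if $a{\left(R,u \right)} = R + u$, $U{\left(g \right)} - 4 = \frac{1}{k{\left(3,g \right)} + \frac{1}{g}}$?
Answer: $- \frac{110376}{17} \approx -6492.7$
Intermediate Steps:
$k{\left(K,F \right)} = K^{2}$
$w = 504$
$U{\left(g \right)} = 4 + \frac{1}{9 + \frac{1}{g}}$ ($U{\left(g \right)} = 4 + \frac{1}{3^{2} + \frac{1}{g}} = 4 + \frac{1}{9 + \frac{1}{g}}$)
$a{\left(-2 - 15,U{\left(-2 \right)} \right)} w = \left(\left(-2 - 15\right) + \frac{4 + 37 \left(-2\right)}{1 + 9 \left(-2\right)}\right) 504 = \left(\left(-2 - 15\right) + \frac{4 - 74}{1 - 18}\right) 504 = \left(-17 + \frac{1}{-17} \left(-70\right)\right) 504 = \left(-17 - - \frac{70}{17}\right) 504 = \left(-17 + \frac{70}{17}\right) 504 = \left(- \frac{219}{17}\right) 504 = - \frac{110376}{17}$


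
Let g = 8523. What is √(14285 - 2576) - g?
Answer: -8523 + 3*√1301 ≈ -8414.8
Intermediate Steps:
√(14285 - 2576) - g = √(14285 - 2576) - 1*8523 = √11709 - 8523 = 3*√1301 - 8523 = -8523 + 3*√1301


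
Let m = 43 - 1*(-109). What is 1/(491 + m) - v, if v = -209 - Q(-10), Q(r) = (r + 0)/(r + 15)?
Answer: 133102/643 ≈ 207.00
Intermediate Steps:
Q(r) = r/(15 + r)
v = -207 (v = -209 - (-10)/(15 - 10) = -209 - (-10)/5 = -209 - 1*(-2) = -209 + 2 = -207)
m = 152 (m = 43 + 109 = 152)
1/(491 + m) - v = 1/(491 + 152) - 1*(-207) = 1/643 + 207 = 133102/643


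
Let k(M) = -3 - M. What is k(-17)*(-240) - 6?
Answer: -3366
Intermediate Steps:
k(-17)*(-240) - 6 = (-3 - 1*(-17))*(-240) - 6 = (-3 + 17)*(-240) - 6 = 14*(-240) - 6 = -3360 - 6 = -3366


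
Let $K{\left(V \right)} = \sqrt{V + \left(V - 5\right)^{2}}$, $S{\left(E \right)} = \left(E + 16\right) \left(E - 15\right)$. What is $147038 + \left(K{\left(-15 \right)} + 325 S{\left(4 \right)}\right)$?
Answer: $75538 + \sqrt{385} \approx 75558.0$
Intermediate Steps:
$S{\left(E \right)} = \left(-15 + E\right) \left(16 + E\right)$ ($S{\left(E \right)} = \left(16 + E\right) \left(-15 + E\right) = \left(-15 + E\right) \left(16 + E\right)$)
$K{\left(V \right)} = \sqrt{V + \left(-5 + V\right)^{2}}$
$147038 + \left(K{\left(-15 \right)} + 325 S{\left(4 \right)}\right) = 147038 + \left(\sqrt{-15 + \left(-5 - 15\right)^{2}} + 325 \left(-240 + 4 + 4^{2}\right)\right) = 147038 + \left(\sqrt{-15 + \left(-20\right)^{2}} + 325 \left(-240 + 4 + 16\right)\right) = 147038 + \left(\sqrt{-15 + 400} + 325 \left(-220\right)\right) = 147038 - \left(71500 - \sqrt{385}\right) = 75538 + \sqrt{385}$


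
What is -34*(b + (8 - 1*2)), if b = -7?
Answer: 34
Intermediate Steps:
-34*(b + (8 - 1*2)) = -34*(-7 + (8 - 1*2)) = -34*(-7 + (8 - 2)) = -34*(-7 + 6) = -34*(-1) = 34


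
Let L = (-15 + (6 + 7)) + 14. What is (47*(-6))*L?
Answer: -3384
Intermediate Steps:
L = 12 (L = (-15 + 13) + 14 = -2 + 14 = 12)
(47*(-6))*L = (47*(-6))*12 = -282*12 = -3384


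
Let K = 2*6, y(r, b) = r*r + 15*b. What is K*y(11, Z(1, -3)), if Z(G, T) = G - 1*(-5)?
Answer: 2532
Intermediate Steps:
Z(G, T) = 5 + G (Z(G, T) = G + 5 = 5 + G)
y(r, b) = r² + 15*b
K = 12
K*y(11, Z(1, -3)) = 12*(11² + 15*(5 + 1)) = 12*(121 + 15*6) = 12*(121 + 90) = 12*211 = 2532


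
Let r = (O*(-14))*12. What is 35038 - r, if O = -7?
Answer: 33862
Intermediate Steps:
r = 1176 (r = -7*(-14)*12 = 98*12 = 1176)
35038 - r = 35038 - 1*1176 = 35038 - 1176 = 33862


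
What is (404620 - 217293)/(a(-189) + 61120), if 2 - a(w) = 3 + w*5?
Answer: 187327/62064 ≈ 3.0183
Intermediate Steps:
a(w) = -1 - 5*w (a(w) = 2 - (3 + w*5) = 2 - (3 + 5*w) = 2 + (-3 - 5*w) = -1 - 5*w)
(404620 - 217293)/(a(-189) + 61120) = (404620 - 217293)/((-1 - 5*(-189)) + 61120) = 187327/((-1 + 945) + 61120) = 187327/(944 + 61120) = 187327/62064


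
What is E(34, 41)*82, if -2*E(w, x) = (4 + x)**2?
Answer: -83025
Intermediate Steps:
E(w, x) = -(4 + x)**2/2
E(34, 41)*82 = -(4 + 41)**2/2*82 = -1/2*45**2*82 = -1/2*2025*82 = -2025/2*82 = -83025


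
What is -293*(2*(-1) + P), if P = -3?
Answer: 1465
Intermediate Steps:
-293*(2*(-1) + P) = -293*(2*(-1) - 3) = -293*(-2 - 3) = -293*(-5) = 1465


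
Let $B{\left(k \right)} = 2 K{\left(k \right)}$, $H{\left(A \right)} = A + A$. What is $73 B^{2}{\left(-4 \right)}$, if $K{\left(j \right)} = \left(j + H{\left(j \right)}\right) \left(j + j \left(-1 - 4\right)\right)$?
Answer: $10764288$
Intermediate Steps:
$H{\left(A \right)} = 2 A$
$K{\left(j \right)} = - 12 j^{2}$ ($K{\left(j \right)} = \left(j + 2 j\right) \left(j + j \left(-1 - 4\right)\right) = 3 j \left(j + j \left(-5\right)\right) = 3 j \left(j - 5 j\right) = 3 j \left(- 4 j\right) = - 12 j^{2}$)
$B{\left(k \right)} = - 24 k^{2}$ ($B{\left(k \right)} = 2 \left(- 12 k^{2}\right) = - 24 k^{2}$)
$73 B^{2}{\left(-4 \right)} = 73 \left(- 24 \left(-4\right)^{2}\right)^{2} = 73 \left(\left(-24\right) 16\right)^{2} = 73 \left(-384\right)^{2} = 73 \cdot 147456 = 10764288$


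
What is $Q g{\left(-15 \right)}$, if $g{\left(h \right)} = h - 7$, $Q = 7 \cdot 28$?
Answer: $-4312$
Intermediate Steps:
$Q = 196$
$g{\left(h \right)} = -7 + h$
$Q g{\left(-15 \right)} = 196 \left(-7 - 15\right) = 196 \left(-22\right) = -4312$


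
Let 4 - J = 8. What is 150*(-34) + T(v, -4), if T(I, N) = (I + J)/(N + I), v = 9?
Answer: -5099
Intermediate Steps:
J = -4 (J = 4 - 1*8 = 4 - 8 = -4)
T(I, N) = (-4 + I)/(I + N) (T(I, N) = (I - 4)/(N + I) = (-4 + I)/(I + N))
150*(-34) + T(v, -4) = 150*(-34) + (-4 + 9)/(9 - 4) = -5100 + 5/5 = -5100 + (1/5)*5 = -5100 + 1 = -5099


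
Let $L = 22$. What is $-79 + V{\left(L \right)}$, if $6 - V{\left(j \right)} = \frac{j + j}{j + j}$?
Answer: $-74$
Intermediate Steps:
$V{\left(j \right)} = 5$ ($V{\left(j \right)} = 6 - \frac{j + j}{j + j} = 6 - \frac{2 j}{2 j} = 6 - 2 j \frac{1}{2 j} = 6 - 1 = 5$)
$-79 + V{\left(L \right)} = -79 + 5 = -74$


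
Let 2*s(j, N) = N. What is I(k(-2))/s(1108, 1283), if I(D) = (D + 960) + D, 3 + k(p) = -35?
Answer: 1768/1283 ≈ 1.3780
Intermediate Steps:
k(p) = -38 (k(p) = -3 - 35 = -38)
I(D) = 960 + 2*D (I(D) = (960 + D) + D = 960 + 2*D)
s(j, N) = N/2
I(k(-2))/s(1108, 1283) = (960 + 2*(-38))/(((1/2)*1283)) = (960 - 76)/(1283/2) = 884*(2/1283) = 1768/1283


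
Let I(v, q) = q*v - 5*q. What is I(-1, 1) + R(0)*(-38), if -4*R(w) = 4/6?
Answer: ⅓ ≈ 0.33333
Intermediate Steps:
R(w) = -⅙ (R(w) = -1/6 = -¼*⅔ = -⅙)
I(v, q) = -5*q + q*v
I(-1, 1) + R(0)*(-38) = 1*(-5 - 1) - ⅙*(-38) = 1*(-6) + 19/3 = -6 + 19/3 = ⅓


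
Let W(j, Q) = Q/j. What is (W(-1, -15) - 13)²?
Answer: 4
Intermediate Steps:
(W(-1, -15) - 13)² = (-15/(-1) - 13)² = (-15*(-1) - 13)² = (15 - 13)² = 2² = 4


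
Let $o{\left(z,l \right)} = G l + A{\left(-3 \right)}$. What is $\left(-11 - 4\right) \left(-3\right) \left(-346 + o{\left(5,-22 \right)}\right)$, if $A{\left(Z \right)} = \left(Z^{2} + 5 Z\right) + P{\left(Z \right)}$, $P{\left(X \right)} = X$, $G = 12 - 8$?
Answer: $-19935$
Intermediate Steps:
$G = 4$
$A{\left(Z \right)} = Z^{2} + 6 Z$ ($A{\left(Z \right)} = \left(Z^{2} + 5 Z\right) + Z = Z^{2} + 6 Z$)
$o{\left(z,l \right)} = -9 + 4 l$ ($o{\left(z,l \right)} = 4 l - 3 \left(6 - 3\right) = 4 l - 9 = -9 + 4 l$)
$\left(-11 - 4\right) \left(-3\right) \left(-346 + o{\left(5,-22 \right)}\right) = \left(-11 - 4\right) \left(-3\right) \left(-346 + \left(-9 + 4 \left(-22\right)\right)\right) = \left(-15\right) \left(-3\right) \left(-346 - 97\right) = 45 \left(-346 - 97\right) = 45 \left(-443\right) = -19935$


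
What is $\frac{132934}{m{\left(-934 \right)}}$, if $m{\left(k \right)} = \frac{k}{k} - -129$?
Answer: $\frac{66467}{65} \approx 1022.6$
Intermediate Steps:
$m{\left(k \right)} = 130$ ($m{\left(k \right)} = 1 + 129 = 130$)
$\frac{132934}{m{\left(-934 \right)}} = \frac{132934}{130} = 132934 \cdot \frac{1}{130} = \frac{66467}{65}$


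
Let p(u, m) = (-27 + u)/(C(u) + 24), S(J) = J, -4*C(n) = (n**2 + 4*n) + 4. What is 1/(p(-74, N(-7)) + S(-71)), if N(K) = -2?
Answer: -1272/90211 ≈ -0.014100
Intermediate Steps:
C(n) = -1 - n - n**2/4 (C(n) = -((n**2 + 4*n) + 4)/4 = -(4 + n**2 + 4*n)/4 = -1 - n - n**2/4)
p(u, m) = (-27 + u)/(23 - u - u**2/4) (p(u, m) = (-27 + u)/((-1 - u - u**2/4) + 24) = (-27 + u)/(23 - u - u**2/4))
1/(p(-74, N(-7)) + S(-71)) = 1/(4*(27 - 1*(-74))/(-92 + (-74)**2 + 4*(-74)) - 71) = 1/(4*(27 + 74)/(-92 + 5476 - 296) - 71) = 1/(4*101/5088 - 71) = 1/(4*(1/5088)*101 - 71) = 1/(101/1272 - 71) = 1/(-90211/1272) = -1272/90211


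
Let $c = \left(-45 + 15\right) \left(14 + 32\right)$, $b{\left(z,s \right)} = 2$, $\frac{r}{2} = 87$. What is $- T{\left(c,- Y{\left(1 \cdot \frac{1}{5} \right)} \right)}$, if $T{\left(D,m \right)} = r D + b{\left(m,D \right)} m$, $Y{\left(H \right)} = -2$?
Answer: $240116$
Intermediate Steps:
$r = 174$ ($r = 2 \cdot 87 = 174$)
$c = -1380$ ($c = \left(-30\right) 46 = -1380$)
$T{\left(D,m \right)} = 2 m + 174 D$ ($T{\left(D,m \right)} = 174 D + 2 m = 2 m + 174 D$)
$- T{\left(c,- Y{\left(1 \cdot \frac{1}{5} \right)} \right)} = - (2 \left(\left(-1\right) \left(-2\right)\right) + 174 \left(-1380\right)) = - (2 \cdot 2 - 240120) = - (4 - 240120) = \left(-1\right) \left(-240116\right) = 240116$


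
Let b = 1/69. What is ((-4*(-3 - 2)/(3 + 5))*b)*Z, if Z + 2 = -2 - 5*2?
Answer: -35/69 ≈ -0.50725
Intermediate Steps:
b = 1/69 ≈ 0.014493
Z = -14 (Z = -2 + (-2 - 5*2) = -2 + (-2 - 10) = -2 - 12 = -14)
((-4*(-3 - 2)/(3 + 5))*b)*Z = (-4*(-3 - 2)/(3 + 5)*(1/69))*(-14) = (-(-20)/8*(1/69))*(-14) = (-4*(-5/8)*(1/69))*(-14) = ((5/2)*(1/69))*(-14) = (5/138)*(-14) = -35/69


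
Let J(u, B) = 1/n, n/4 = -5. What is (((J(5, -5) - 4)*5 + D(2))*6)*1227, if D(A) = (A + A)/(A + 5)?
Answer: -2028231/14 ≈ -1.4487e+5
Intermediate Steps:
n = -20 (n = 4*(-5) = -20)
D(A) = 2*A/(5 + A) (D(A) = (2*A)/(5 + A) = 2*A/(5 + A))
J(u, B) = -1/20 (J(u, B) = 1/(-20) = -1/20)
(((J(5, -5) - 4)*5 + D(2))*6)*1227 = (((-1/20 - 4)*5 + 2*2/(5 + 2))*6)*1227 = ((-81/20*5 + 2*2/7)*6)*1227 = ((-81/4 + 2*2*(1/7))*6)*1227 = ((-81/4 + 4/7)*6)*1227 = -551/28*6*1227 = -1653/14*1227 = -2028231/14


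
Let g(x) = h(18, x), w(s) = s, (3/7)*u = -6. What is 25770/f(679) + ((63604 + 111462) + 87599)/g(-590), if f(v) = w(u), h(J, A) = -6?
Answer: -638655/14 ≈ -45618.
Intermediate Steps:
u = -14 (u = (7/3)*(-6) = -14)
f(v) = -14
g(x) = -6
25770/f(679) + ((63604 + 111462) + 87599)/g(-590) = 25770/(-14) + ((63604 + 111462) + 87599)/(-6) = 25770*(-1/14) + (175066 + 87599)*(-⅙) = -12885/7 + 262665*(-⅙) = -12885/7 - 87555/2 = -638655/14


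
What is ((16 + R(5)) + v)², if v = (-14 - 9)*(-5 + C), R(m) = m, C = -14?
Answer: 209764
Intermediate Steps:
v = 437 (v = (-14 - 9)*(-5 - 14) = -23*(-19) = 437)
((16 + R(5)) + v)² = ((16 + 5) + 437)² = (21 + 437)² = 458² = 209764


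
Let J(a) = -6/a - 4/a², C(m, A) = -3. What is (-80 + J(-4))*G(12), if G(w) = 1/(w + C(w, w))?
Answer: -35/4 ≈ -8.7500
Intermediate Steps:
G(w) = 1/(-3 + w) (G(w) = 1/(w - 3) = 1/(-3 + w))
J(a) = -6/a - 4/a²
(-80 + J(-4))*G(12) = (-80 + 2*(-2 - 3*(-4))/(-4)²)/(-3 + 12) = (-80 + 2*(1/16)*(-2 + 12))/9 = (-80 + 2*(1/16)*10)*(⅑) = (-80 + 5/4)*(⅑) = -315/4*⅑ = -35/4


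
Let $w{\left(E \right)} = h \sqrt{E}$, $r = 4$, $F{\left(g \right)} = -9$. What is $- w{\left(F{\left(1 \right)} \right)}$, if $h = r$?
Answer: $- 12 i \approx - 12.0 i$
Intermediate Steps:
$h = 4$
$w{\left(E \right)} = 4 \sqrt{E}$
$- w{\left(F{\left(1 \right)} \right)} = - 4 \sqrt{-9} = - 4 \cdot 3 i = - 12 i$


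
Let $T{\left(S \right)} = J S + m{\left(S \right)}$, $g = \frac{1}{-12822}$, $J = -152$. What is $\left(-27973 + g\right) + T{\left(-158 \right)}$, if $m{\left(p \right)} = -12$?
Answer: $- \frac{50890519}{12822} \approx -3969.0$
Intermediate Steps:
$g = - \frac{1}{12822} \approx -7.7991 \cdot 10^{-5}$
$T{\left(S \right)} = -12 - 152 S$ ($T{\left(S \right)} = - 152 S - 12 = -12 - 152 S$)
$\left(-27973 + g\right) + T{\left(-158 \right)} = \left(-27973 - \frac{1}{12822}\right) - -24004 = - \frac{358669807}{12822} + \left(-12 + 24016\right) = - \frac{358669807}{12822} + 24004 = - \frac{50890519}{12822}$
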